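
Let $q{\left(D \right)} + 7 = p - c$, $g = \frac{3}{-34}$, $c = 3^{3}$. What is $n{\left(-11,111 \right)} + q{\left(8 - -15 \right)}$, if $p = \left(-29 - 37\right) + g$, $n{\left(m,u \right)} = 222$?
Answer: $\frac{4145}{34} \approx 121.91$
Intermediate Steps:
$c = 27$
$g = - \frac{3}{34}$ ($g = 3 \left(- \frac{1}{34}\right) = - \frac{3}{34} \approx -0.088235$)
$p = - \frac{2247}{34}$ ($p = \left(-29 - 37\right) - \frac{3}{34} = -66 - \frac{3}{34} = - \frac{2247}{34} \approx -66.088$)
$q{\left(D \right)} = - \frac{3403}{34}$ ($q{\left(D \right)} = -7 - \frac{3165}{34} = - \frac{3403}{34}$)
$n{\left(-11,111 \right)} + q{\left(8 - -15 \right)} = 222 - \frac{3403}{34} = \frac{4145}{34}$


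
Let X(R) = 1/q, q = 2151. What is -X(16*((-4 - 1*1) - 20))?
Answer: -1/2151 ≈ -0.00046490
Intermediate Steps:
X(R) = 1/2151
-X(16*((-4 - 1*1) - 20)) = -1*1/2151 = -1/2151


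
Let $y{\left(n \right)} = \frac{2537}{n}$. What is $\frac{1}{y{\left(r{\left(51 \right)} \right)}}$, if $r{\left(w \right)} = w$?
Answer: $\frac{51}{2537} \approx 0.020102$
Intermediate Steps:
$\frac{1}{y{\left(r{\left(51 \right)} \right)}} = \frac{1}{2537 \cdot \frac{1}{51}} = \frac{1}{\frac{2537}{51}} = \frac{51}{2537}$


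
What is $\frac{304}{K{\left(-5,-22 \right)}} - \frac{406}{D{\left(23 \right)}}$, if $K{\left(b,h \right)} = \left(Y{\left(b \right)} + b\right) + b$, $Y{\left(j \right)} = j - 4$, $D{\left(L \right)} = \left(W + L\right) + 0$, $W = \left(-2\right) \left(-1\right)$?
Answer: $- \frac{806}{25} \approx -32.24$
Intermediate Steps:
$W = 2$
$D{\left(L \right)} = 2 + L$ ($D{\left(L \right)} = \left(2 + L\right) + 0 = 2 + L$)
$Y{\left(j \right)} = -4 + j$
$K{\left(b,h \right)} = -4 + 3 b$ ($K{\left(b,h \right)} = \left(\left(-4 + b\right) + b\right) + b = \left(-4 + 2 b\right) + b = -4 + 3 b$)
$\frac{304}{K{\left(-5,-22 \right)}} - \frac{406}{D{\left(23 \right)}} = \frac{304}{-4 + 3 \left(-5\right)} - \frac{406}{2 + 23} = \frac{304}{-4 - 15} - \frac{406}{25} = \frac{304}{-19} - \frac{406}{25} = 304 \left(- \frac{1}{19}\right) - \frac{406}{25} = -16 - \frac{406}{25} = - \frac{806}{25}$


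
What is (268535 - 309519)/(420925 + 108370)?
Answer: -40984/529295 ≈ -0.077431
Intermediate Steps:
(268535 - 309519)/(420925 + 108370) = -40984/529295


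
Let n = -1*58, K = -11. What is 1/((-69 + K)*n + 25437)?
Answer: 1/30077 ≈ 3.3248e-5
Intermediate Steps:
n = -58
1/((-69 + K)*n + 25437) = 1/((-69 - 11)*(-58) + 25437) = 1/(-80*(-58) + 25437) = 1/(4640 + 25437) = 1/30077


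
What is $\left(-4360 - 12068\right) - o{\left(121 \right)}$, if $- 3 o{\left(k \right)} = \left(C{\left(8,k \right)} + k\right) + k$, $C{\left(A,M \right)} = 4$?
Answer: $-16346$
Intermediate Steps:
$o{\left(k \right)} = - \frac{4}{3} - \frac{2 k}{3}$ ($o{\left(k \right)} = - \frac{\left(4 + k\right) + k}{3} = - \frac{4 + 2 k}{3} = - \frac{4}{3} - \frac{2 k}{3}$)
$\left(-4360 - 12068\right) - o{\left(121 \right)} = \left(-4360 - 12068\right) - \left(- \frac{4}{3} - \frac{242}{3}\right) = -16428 - \left(- \frac{4}{3} - \frac{242}{3}\right) = -16428 - -82 = -16428 + 82 = -16346$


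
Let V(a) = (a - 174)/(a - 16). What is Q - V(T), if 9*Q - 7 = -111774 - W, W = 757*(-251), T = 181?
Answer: 478131/55 ≈ 8693.3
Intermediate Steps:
W = -190007
V(a) = (-174 + a)/(-16 + a)
Q = 26080/3 (Q = 7/9 + (-111774 - 1*(-190007))/9 = 7/9 + (-111774 + 190007)/9 = 7/9 + (1/9)*78233 = 7/9 + 78233/9 = 26080/3 ≈ 8693.3)
Q - V(T) = 26080/3 - (-174 + 181)/(-16 + 181) = 26080/3 - 7/165 = 478131/55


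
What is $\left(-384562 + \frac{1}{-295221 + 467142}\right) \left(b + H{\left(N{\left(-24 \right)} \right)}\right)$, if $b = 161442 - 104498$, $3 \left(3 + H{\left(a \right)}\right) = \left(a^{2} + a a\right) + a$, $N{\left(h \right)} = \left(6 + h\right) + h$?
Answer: $- \frac{3841438220068903}{171921} \approx -2.2344 \cdot 10^{10}$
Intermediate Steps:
$N{\left(h \right)} = 6 + 2 h$
$H{\left(a \right)} = -3 + \frac{a}{3} + \frac{2 a^{2}}{3}$ ($H{\left(a \right)} = -3 + \frac{\left(a^{2} + a a\right) + a}{3} = -3 + \frac{\left(a^{2} + a^{2}\right) + a}{3} = -3 + \frac{2 a^{2} + a}{3} = -3 + \frac{a + 2 a^{2}}{3} = -3 + \left(\frac{a}{3} + \frac{2 a^{2}}{3}\right) = -3 + \frac{a}{3} + \frac{2 a^{2}}{3}$)
$b = 56944$ ($b = 161442 - 104498 = 56944$)
$\left(-384562 + \frac{1}{-295221 + 467142}\right) \left(b + H{\left(N{\left(-24 \right)} \right)}\right) = \left(-384562 + \frac{1}{-295221 + 467142}\right) \left(56944 + \left(-3 + \frac{6 + 2 \left(-24\right)}{3} + \frac{2 \left(6 + 2 \left(-24\right)\right)^{2}}{3}\right)\right) = \left(-384562 + \frac{1}{171921}\right) \left(56944 + \left(-3 + \frac{6 - 48}{3} + \frac{2 \left(6 - 48\right)^{2}}{3}\right)\right) = \left(-384562 + \frac{1}{171921}\right) \left(56944 + \left(-3 + \frac{1}{3} \left(-42\right) + \frac{2 \left(-42\right)^{2}}{3}\right)\right) = - \frac{66114283601 \left(56944 - -1159\right)}{171921} = - \frac{66114283601 \left(56944 + 1159\right)}{171921} = \left(- \frac{66114283601}{171921}\right) 58103 = - \frac{3841438220068903}{171921}$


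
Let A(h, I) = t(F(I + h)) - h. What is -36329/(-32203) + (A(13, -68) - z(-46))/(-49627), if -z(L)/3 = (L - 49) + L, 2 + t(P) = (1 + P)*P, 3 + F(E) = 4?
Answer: 1816939791/1598138281 ≈ 1.1369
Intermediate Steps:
F(E) = 1 (F(E) = -3 + 4 = 1)
t(P) = -2 + P*(1 + P) (t(P) = -2 + (1 + P)*P = -2 + P*(1 + P))
z(L) = 147 - 6*L (z(L) = -3*((L - 49) + L) = -3*((-49 + L) + L) = -3*(-49 + 2*L) = 147 - 6*L)
A(h, I) = -h (A(h, I) = (-2 + 1 + 1²) - h = (-2 + 1 + 1) - h = 0 - h = -h)
-36329/(-32203) + (A(13, -68) - z(-46))/(-49627) = -36329/(-32203) + (-1*13 - (147 - 6*(-46)))/(-49627) = -36329*(-1/32203) + (-13 - (147 + 276))*(-1/49627) = 36329/32203 + (-13 - 1*423)*(-1/49627) = 36329/32203 + (-13 - 423)*(-1/49627) = 36329/32203 - 436*(-1/49627) = 36329/32203 + 436/49627 = 1816939791/1598138281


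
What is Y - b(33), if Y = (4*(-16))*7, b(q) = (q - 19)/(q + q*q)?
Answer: -251335/561 ≈ -448.01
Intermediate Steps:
b(q) = (-19 + q)/(q + q²)
Y = -448 (Y = -64*7 = -448)
Y - b(33) = -448 - (-19 + 33)/(33*(1 + 33)) = -448 - 14/(33*34) = -448 - 1*7/561 = -448 - 7/561 = -251335/561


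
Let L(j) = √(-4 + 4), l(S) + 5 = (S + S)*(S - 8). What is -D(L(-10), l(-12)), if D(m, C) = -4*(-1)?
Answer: -4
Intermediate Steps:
l(S) = -5 + 2*S*(-8 + S) (l(S) = -5 + (S + S)*(S - 8) = -5 + (2*S)*(-8 + S) = -5 + 2*S*(-8 + S))
L(j) = 0 (L(j) = √0 = 0)
D(m, C) = 4
-D(L(-10), l(-12)) = -1*4 = -4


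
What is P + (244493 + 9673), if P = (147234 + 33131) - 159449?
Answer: 275082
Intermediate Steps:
P = 20916 (P = 180365 - 159449 = 20916)
P + (244493 + 9673) = 20916 + (244493 + 9673) = 20916 + 254166 = 275082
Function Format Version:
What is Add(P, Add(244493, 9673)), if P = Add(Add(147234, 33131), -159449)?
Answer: 275082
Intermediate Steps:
P = 20916 (P = Add(180365, -159449) = 20916)
Add(P, Add(244493, 9673)) = Add(20916, Add(244493, 9673)) = Add(20916, 254166) = 275082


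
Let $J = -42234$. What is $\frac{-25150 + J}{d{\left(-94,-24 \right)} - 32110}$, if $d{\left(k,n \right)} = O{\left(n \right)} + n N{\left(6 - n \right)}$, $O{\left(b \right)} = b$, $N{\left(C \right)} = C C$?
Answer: $\frac{33692}{26867} \approx 1.254$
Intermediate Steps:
$N{\left(C \right)} = C^{2}$
$d{\left(k,n \right)} = n + n \left(6 - n\right)^{2}$
$\frac{-25150 + J}{d{\left(-94,-24 \right)} - 32110} = \frac{-25150 - 42234}{- 24 \left(1 + \left(-6 - 24\right)^{2}\right) - 32110} = - \frac{67384}{- 24 \left(1 + \left(-30\right)^{2}\right) - 32110} = - \frac{67384}{- 24 \left(1 + 900\right) - 32110} = - \frac{67384}{\left(-24\right) 901 - 32110} = - \frac{67384}{-21624 - 32110} = - \frac{67384}{-53734} = \left(-67384\right) \left(- \frac{1}{53734}\right) = \frac{33692}{26867}$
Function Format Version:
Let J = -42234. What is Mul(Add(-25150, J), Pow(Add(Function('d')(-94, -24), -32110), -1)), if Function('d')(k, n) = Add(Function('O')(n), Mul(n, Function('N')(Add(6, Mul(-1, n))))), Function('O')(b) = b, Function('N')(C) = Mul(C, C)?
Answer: Rational(33692, 26867) ≈ 1.2540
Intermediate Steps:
Function('N')(C) = Pow(C, 2)
Function('d')(k, n) = Add(n, Mul(n, Pow(Add(6, Mul(-1, n)), 2)))
Mul(Add(-25150, J), Pow(Add(Function('d')(-94, -24), -32110), -1)) = Mul(Add(-25150, -42234), Pow(Add(Mul(-24, Add(1, Pow(Add(-6, -24), 2))), -32110), -1)) = Mul(-67384, Pow(Add(Mul(-24, Add(1, Pow(-30, 2))), -32110), -1)) = Mul(-67384, Pow(Add(Mul(-24, Add(1, 900)), -32110), -1)) = Mul(-67384, Pow(Add(Mul(-24, 901), -32110), -1)) = Mul(-67384, Pow(Add(-21624, -32110), -1)) = Mul(-67384, Pow(-53734, -1)) = Mul(-67384, Rational(-1, 53734)) = Rational(33692, 26867)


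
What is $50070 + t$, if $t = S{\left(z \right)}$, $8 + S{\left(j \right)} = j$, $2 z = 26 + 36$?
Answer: $50093$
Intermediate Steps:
$z = 31$ ($z = \frac{26 + 36}{2} = \frac{1}{2} \cdot 62 = 31$)
$S{\left(j \right)} = -8 + j$
$t = 23$ ($t = -8 + 31 = 23$)
$50070 + t = 50070 + 23 = 50093$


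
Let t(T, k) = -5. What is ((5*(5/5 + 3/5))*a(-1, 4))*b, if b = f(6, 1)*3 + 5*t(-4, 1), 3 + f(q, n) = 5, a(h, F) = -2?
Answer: 304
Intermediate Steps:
f(q, n) = 2 (f(q, n) = -3 + 5 = 2)
b = -19 (b = 2*3 + 5*(-5) = 6 - 25 = -19)
((5*(5/5 + 3/5))*a(-1, 4))*b = ((5*(5/5 + 3/5))*(-2))*(-19) = ((5*(5*(⅕) + 3*(⅕)))*(-2))*(-19) = ((5*(1 + ⅗))*(-2))*(-19) = ((5*(8/5))*(-2))*(-19) = (8*(-2))*(-19) = -16*(-19) = 304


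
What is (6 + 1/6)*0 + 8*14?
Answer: 112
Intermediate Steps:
(6 + 1/6)*0 + 8*14 = (6 + 1/6)*0 + 112 = (37/6)*0 + 112 = 0 + 112 = 112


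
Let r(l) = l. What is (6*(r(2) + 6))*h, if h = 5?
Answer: 240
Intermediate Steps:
(6*(r(2) + 6))*h = (6*(2 + 6))*5 = (6*8)*5 = 48*5 = 240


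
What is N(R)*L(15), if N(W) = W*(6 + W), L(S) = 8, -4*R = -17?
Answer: 697/2 ≈ 348.50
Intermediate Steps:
R = 17/4 (R = -1/4*(-17) = 17/4 ≈ 4.2500)
N(R)*L(15) = (17*(6 + 17/4)/4)*8 = ((17/4)*(41/4))*8 = (697/16)*8 = 697/2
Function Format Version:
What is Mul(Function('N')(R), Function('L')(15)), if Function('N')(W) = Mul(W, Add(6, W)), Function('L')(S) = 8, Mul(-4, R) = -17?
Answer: Rational(697, 2) ≈ 348.50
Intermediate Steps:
R = Rational(17, 4) (R = Mul(Rational(-1, 4), -17) = Rational(17, 4) ≈ 4.2500)
Mul(Function('N')(R), Function('L')(15)) = Mul(Mul(Rational(17, 4), Add(6, Rational(17, 4))), 8) = Mul(Mul(Rational(17, 4), Rational(41, 4)), 8) = Mul(Rational(697, 16), 8) = Rational(697, 2)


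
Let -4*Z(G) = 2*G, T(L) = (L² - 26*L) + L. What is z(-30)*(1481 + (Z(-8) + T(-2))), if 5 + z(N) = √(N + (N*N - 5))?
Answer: -7695 + 1539*√865 ≈ 37568.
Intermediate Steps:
T(L) = L² - 25*L
Z(G) = -G/2
z(N) = -5 + √(-5 + N + N²) (z(N) = -5 + √(N + (N*N - 5)) = -5 + √(N + (N² - 5)) = -5 + √(N + (-5 + N²)) = -5 + √(-5 + N + N²))
z(-30)*(1481 + (Z(-8) + T(-2))) = (-5 + √(-5 - 30 + (-30)²))*(1481 + (-½*(-8) - 2*(-25 - 2))) = (-5 + √(-5 - 30 + 900))*(1481 + (4 - 2*(-27))) = (-5 + √865)*(1481 + (4 + 54)) = (-5 + √865)*(1481 + 58) = (-5 + √865)*1539 = -7695 + 1539*√865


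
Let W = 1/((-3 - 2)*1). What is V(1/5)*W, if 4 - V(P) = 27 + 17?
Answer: 8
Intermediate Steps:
V(P) = -40 (V(P) = 4 - (27 + 17) = 4 - 1*44 = 4 - 44 = -40)
W = -1/5 (W = 1/(-5*1) = 1/(-5) = -1/5 ≈ -0.20000)
V(1/5)*W = -40*(-1/5) = 8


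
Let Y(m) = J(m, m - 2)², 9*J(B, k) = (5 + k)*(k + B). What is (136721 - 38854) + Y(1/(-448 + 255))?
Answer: 10998982638044923/112386528081 ≈ 97868.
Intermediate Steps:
J(B, k) = (5 + k)*(B + k)/9 (J(B, k) = ((5 + k)*(k + B))/9 = ((5 + k)*(B + k))/9 = (5 + k)*(B + k)/9)
Y(m) = (-10/9 + (-2 + m)²/9 + 10*m/9 + m*(-2 + m)/9)² (Y(m) = ((m - 2)²/9 + 5*m/9 + 5*(m - 2)/9 + m*(m - 2)/9)² = ((-2 + m)²/9 + 5*m/9 + 5*(-2 + m)/9 + m*(-2 + m)/9)² = ((-2 + m)²/9 + 5*m/9 + (-10/9 + 5*m/9) + m*(-2 + m)/9)² = (-10/9 + (-2 + m)²/9 + 10*m/9 + m*(-2 + m)/9)²)
(136721 - 38854) + Y(1/(-448 + 255)) = (136721 - 38854) + (-10 + (1/(-448 + 255))² + (-2 + 1/(-448 + 255))² + 8/(-448 + 255))²/81 = 97867 + (-10 + (1/(-193))² + (-2 + 1/(-193))² + 8/(-193))²/81 = 97867 + (-10 + (-1/193)² + (-2 - 1/193)² + 8*(-1/193))²/81 = 97867 + (-10 + 1/37249 + (-387/193)² - 8/193)²/81 = 97867 + (-10 + 1/37249 + 149769/37249 - 8/193)²/81 = 97867 + (-224264/37249)²/81 = 97867 + (1/81)*(50294341696/1387488001) = 97867 + 50294341696/112386528081 = 10998982638044923/112386528081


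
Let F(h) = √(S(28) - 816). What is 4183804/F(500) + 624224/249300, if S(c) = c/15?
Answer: 156056/62325 - 2091902*I*√45795/3053 ≈ 2.5039 - 1.4663e+5*I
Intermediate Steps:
S(c) = c/15 (S(c) = c*(1/15) = c/15)
F(h) = 2*I*√45795/15 (F(h) = √((1/15)*28 - 816) = √(28/15 - 816) = √(-12212/15) = 2*I*√45795/15)
4183804/F(500) + 624224/249300 = 4183804/((2*I*√45795/15)) + 624224/249300 = 4183804*(-I*√45795/6106) + 624224*(1/249300) = -2091902*I*√45795/3053 + 156056/62325 = 156056/62325 - 2091902*I*√45795/3053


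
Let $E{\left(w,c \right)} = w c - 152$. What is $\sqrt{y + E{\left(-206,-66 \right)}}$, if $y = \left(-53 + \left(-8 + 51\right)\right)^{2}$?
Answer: $2 \sqrt{3386} \approx 116.38$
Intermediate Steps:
$y = 100$ ($y = \left(-53 + 43\right)^{2} = \left(-10\right)^{2} = 100$)
$E{\left(w,c \right)} = -152 + c w$ ($E{\left(w,c \right)} = c w - 152 = -152 + c w$)
$\sqrt{y + E{\left(-206,-66 \right)}} = \sqrt{100 - -13444} = \sqrt{100 + \left(-152 + 13596\right)} = \sqrt{100 + 13444} = \sqrt{13544} = 2 \sqrt{3386}$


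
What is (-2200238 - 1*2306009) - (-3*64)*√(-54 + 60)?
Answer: -4506247 + 192*√6 ≈ -4.5058e+6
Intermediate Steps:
(-2200238 - 1*2306009) - (-3*64)*√(-54 + 60) = (-2200238 - 2306009) - (-192)*√6 = -4506247 + 192*√6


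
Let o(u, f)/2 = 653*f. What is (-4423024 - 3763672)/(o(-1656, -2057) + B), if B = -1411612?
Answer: 4093348/2049027 ≈ 1.9977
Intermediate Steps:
o(u, f) = 1306*f (o(u, f) = 2*(653*f) = 1306*f)
(-4423024 - 3763672)/(o(-1656, -2057) + B) = (-4423024 - 3763672)/(1306*(-2057) - 1411612) = -8186696/(-2686442 - 1411612) = -8186696/(-4098054) = -8186696*(-1/4098054) = 4093348/2049027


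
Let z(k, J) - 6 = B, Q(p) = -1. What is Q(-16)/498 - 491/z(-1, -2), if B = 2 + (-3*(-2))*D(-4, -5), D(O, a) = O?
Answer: 122251/3984 ≈ 30.685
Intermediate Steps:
B = -22 (B = 2 - 3*(-2)*(-4) = 2 + 6*(-4) = 2 - 24 = -22)
z(k, J) = -16 (z(k, J) = 6 - 22 = -16)
Q(-16)/498 - 491/z(-1, -2) = -1/498 - 491/(-16) = -1*1/498 - 491*(-1/16) = -1/498 + 491/16 = 122251/3984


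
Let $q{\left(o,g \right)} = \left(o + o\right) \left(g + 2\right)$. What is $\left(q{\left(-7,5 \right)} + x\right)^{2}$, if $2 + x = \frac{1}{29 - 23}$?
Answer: $\frac{358801}{36} \approx 9966.7$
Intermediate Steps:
$q{\left(o,g \right)} = 2 o \left(2 + g\right)$
$x = - \frac{11}{6}$ ($x = -2 + \frac{1}{29 - 23} = -2 + \frac{1}{6} = - \frac{11}{6} \approx -1.8333$)
$\left(q{\left(-7,5 \right)} + x\right)^{2} = \left(2 \left(-7\right) \left(2 + 5\right) - \frac{11}{6}\right)^{2} = \left(2 \left(-7\right) 7 - \frac{11}{6}\right)^{2} = \left(-98 - \frac{11}{6}\right)^{2} = \left(- \frac{599}{6}\right)^{2} = \frac{358801}{36}$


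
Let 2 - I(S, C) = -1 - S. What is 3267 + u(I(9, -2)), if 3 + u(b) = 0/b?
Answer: 3264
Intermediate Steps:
I(S, C) = 3 + S (I(S, C) = 2 - (-1 - S) = 2 + (1 + S) = 3 + S)
u(b) = -3 (u(b) = -3 + 0/b = -3 + 0 = -3)
3267 + u(I(9, -2)) = 3267 - 3 = 3264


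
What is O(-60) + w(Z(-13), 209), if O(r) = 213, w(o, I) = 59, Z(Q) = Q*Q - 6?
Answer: 272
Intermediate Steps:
Z(Q) = -6 + Q**2 (Z(Q) = Q**2 - 6 = -6 + Q**2)
O(-60) + w(Z(-13), 209) = 213 + 59 = 272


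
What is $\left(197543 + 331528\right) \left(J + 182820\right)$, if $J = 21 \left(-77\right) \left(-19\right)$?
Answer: $112979408553$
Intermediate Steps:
$J = 30723$ ($J = \left(-1617\right) \left(-19\right) = 30723$)
$\left(197543 + 331528\right) \left(J + 182820\right) = \left(197543 + 331528\right) \left(30723 + 182820\right) = 529071 \cdot 213543 = 112979408553$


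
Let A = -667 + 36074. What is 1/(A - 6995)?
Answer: 1/28412 ≈ 3.5196e-5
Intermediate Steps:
A = 35407
1/(A - 6995) = 1/(35407 - 6995) = 1/28412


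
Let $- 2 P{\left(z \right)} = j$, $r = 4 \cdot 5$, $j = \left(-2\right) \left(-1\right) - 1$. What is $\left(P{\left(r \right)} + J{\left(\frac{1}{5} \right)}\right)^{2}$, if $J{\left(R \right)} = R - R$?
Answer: $\frac{1}{4} \approx 0.25$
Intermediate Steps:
$j = 1$ ($j = 2 - 1 = 1$)
$J{\left(R \right)} = 0$
$r = 20$
$P{\left(z \right)} = - \frac{1}{2}$ ($P{\left(z \right)} = \left(- \frac{1}{2}\right) 1 = - \frac{1}{2}$)
$\left(P{\left(r \right)} + J{\left(\frac{1}{5} \right)}\right)^{2} = \left(- \frac{1}{2} + 0\right)^{2} = \left(- \frac{1}{2}\right)^{2} = \frac{1}{4}$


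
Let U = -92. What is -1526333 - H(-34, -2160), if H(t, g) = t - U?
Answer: -1526391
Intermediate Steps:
H(t, g) = 92 + t (H(t, g) = t - 1*(-92) = t + 92 = 92 + t)
-1526333 - H(-34, -2160) = -1526333 - (92 - 34) = -1526333 - 1*58 = -1526333 - 58 = -1526391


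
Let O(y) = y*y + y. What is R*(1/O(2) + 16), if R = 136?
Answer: 6596/3 ≈ 2198.7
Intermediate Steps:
O(y) = y + y² (O(y) = y² + y = y + y²)
R*(1/O(2) + 16) = 136*(1/(2*(1 + 2)) + 16) = 136*(1/(2*3) + 16) = 136*(1/6 + 16) = 136*(⅙ + 16) = 136*(97/6) = 6596/3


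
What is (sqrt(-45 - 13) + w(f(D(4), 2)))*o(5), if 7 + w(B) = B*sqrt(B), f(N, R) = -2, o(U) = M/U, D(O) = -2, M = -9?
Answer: 63/5 - 9*I*sqrt(58)/5 + 18*I*sqrt(2)/5 ≈ 12.6 - 8.6172*I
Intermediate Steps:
o(U) = -9/U
w(B) = -7 + B**(3/2) (w(B) = -7 + B*sqrt(B) = -7 + B**(3/2))
(sqrt(-45 - 13) + w(f(D(4), 2)))*o(5) = (sqrt(-45 - 13) + (-7 + (-2)**(3/2)))*(-9/5) = (sqrt(-58) + (-7 - 2*I*sqrt(2)))*(-9*1/5) = (I*sqrt(58) + (-7 - 2*I*sqrt(2)))*(-9/5) = (-7 + I*sqrt(58) - 2*I*sqrt(2))*(-9/5) = 63/5 - 9*I*sqrt(58)/5 + 18*I*sqrt(2)/5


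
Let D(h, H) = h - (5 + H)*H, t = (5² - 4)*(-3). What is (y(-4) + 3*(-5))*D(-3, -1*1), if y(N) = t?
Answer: -78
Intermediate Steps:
t = -63 (t = (25 - 4)*(-3) = 21*(-3) = -63)
D(h, H) = h - H*(5 + H)
y(N) = -63
(y(-4) + 3*(-5))*D(-3, -1*1) = (-63 + 3*(-5))*(-3 - (-1*1)² - (-5)) = (-63 - 15)*(-3 - 1*(-1)² - 5*(-1)) = -78*(-3 - 1*1 + 5) = -78*(-3 - 1 + 5) = -78*1 = -78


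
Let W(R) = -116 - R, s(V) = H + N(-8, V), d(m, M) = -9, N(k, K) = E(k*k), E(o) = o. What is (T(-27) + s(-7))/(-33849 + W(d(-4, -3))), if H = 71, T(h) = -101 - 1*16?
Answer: -9/16978 ≈ -0.00053010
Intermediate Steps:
T(h) = -117 (T(h) = -101 - 16 = -117)
N(k, K) = k² (N(k, K) = k*k = k²)
s(V) = 135 (s(V) = 71 + (-8)² = 71 + 64 = 135)
(T(-27) + s(-7))/(-33849 + W(d(-4, -3))) = (-117 + 135)/(-33849 + (-116 - 1*(-9))) = 18/(-33849 + (-116 + 9)) = 18/(-33849 - 107) = 18/(-33956) = 18*(-1/33956) = -9/16978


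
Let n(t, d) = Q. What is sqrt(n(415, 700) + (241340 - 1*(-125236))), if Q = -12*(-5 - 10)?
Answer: 2*sqrt(91689) ≈ 605.60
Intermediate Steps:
Q = 180 (Q = -12*(-15) = 180)
n(t, d) = 180
sqrt(n(415, 700) + (241340 - 1*(-125236))) = sqrt(180 + (241340 - 1*(-125236))) = sqrt(180 + (241340 + 125236)) = sqrt(180 + 366576) = sqrt(366756) = 2*sqrt(91689)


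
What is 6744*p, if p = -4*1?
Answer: -26976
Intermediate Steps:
p = -4
6744*p = 6744*(-4) = -26976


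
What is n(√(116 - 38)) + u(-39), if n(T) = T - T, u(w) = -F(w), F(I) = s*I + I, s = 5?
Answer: 234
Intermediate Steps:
F(I) = 6*I (F(I) = 5*I + I = 6*I)
u(w) = -6*w
n(T) = 0
n(√(116 - 38)) + u(-39) = 0 - 6*(-39) = 0 + 234 = 234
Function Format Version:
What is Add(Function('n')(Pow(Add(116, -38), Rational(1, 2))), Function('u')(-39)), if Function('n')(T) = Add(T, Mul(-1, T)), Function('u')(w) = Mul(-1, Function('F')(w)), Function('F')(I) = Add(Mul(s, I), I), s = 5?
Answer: 234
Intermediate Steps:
Function('F')(I) = Mul(6, I) (Function('F')(I) = Add(Mul(5, I), I) = Mul(6, I))
Function('u')(w) = Mul(-6, w) (Function('u')(w) = Mul(-1, Mul(6, w)) = Mul(-6, w))
Function('n')(T) = 0
Add(Function('n')(Pow(Add(116, -38), Rational(1, 2))), Function('u')(-39)) = Add(0, Mul(-6, -39)) = Add(0, 234) = 234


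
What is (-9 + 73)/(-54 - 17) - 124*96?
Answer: -845248/71 ≈ -11905.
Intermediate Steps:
(-9 + 73)/(-54 - 17) - 124*96 = 64/(-71) - 11904 = 64*(-1/71) - 11904 = -64/71 - 11904 = -845248/71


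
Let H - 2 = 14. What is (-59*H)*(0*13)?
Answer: 0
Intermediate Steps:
H = 16 (H = 2 + 14 = 16)
(-59*H)*(0*13) = (-59*16)*(0*13) = -944*0 = 0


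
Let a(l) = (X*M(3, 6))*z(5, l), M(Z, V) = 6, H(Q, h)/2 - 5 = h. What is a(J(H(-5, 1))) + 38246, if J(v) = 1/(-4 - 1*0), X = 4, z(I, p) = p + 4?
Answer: 38336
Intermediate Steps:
H(Q, h) = 10 + 2*h
z(I, p) = 4 + p
J(v) = -¼ (J(v) = 1/(-4 + 0) = 1/(-4) = -¼)
a(l) = 96 + 24*l (a(l) = (4*6)*(4 + l) = 24*(4 + l) = 96 + 24*l)
a(J(H(-5, 1))) + 38246 = (96 + 24*(-¼)) + 38246 = (96 - 6) + 38246 = 90 + 38246 = 38336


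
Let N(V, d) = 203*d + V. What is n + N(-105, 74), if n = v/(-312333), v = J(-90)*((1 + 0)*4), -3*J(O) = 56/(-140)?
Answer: 69886070407/4684995 ≈ 14917.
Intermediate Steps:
N(V, d) = V + 203*d
J(O) = 2/15 (J(O) = -56/(3*(-140)) = -56*(-1)/(3*140) = -⅓*(-⅖) = 2/15)
v = 8/15 (v = 2*((1 + 0)*4)/15 = 2*(1*4)/15 = (2/15)*4 = 8/15 ≈ 0.53333)
n = -8/4684995 (n = (8/15)/(-312333) = (8/15)*(-1/312333) = -8/4684995 ≈ -1.7076e-6)
n + N(-105, 74) = -8/4684995 + (-105 + 203*74) = -8/4684995 + (-105 + 15022) = -8/4684995 + 14917 = 69886070407/4684995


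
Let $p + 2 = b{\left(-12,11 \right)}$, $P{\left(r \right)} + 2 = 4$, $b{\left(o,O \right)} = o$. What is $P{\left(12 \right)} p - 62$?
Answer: $-90$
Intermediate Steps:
$P{\left(r \right)} = 2$ ($P{\left(r \right)} = -2 + 4 = 2$)
$p = -14$ ($p = -2 - 12 = -14$)
$P{\left(12 \right)} p - 62 = 2 \left(-14\right) - 62 = -28 - 62 = -90$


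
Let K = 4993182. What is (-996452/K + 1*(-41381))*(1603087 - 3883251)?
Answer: 235568144461745108/2496591 ≈ 9.4356e+10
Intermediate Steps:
(-996452/K + 1*(-41381))*(1603087 - 3883251) = (-996452/4993182 + 1*(-41381))*(1603087 - 3883251) = (-996452*1/4993182 - 41381)*(-2280164) = (-498226/2496591 - 41381)*(-2280164) = -103311930397/2496591*(-2280164) = 235568144461745108/2496591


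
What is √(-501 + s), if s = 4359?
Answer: √3858 ≈ 62.113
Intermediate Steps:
√(-501 + s) = √(-501 + 4359) = √3858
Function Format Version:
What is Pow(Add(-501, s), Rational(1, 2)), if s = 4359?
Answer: Pow(3858, Rational(1, 2)) ≈ 62.113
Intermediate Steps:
Pow(Add(-501, s), Rational(1, 2)) = Pow(Add(-501, 4359), Rational(1, 2)) = Pow(3858, Rational(1, 2))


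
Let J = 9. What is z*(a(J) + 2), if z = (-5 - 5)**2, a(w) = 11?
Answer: 1300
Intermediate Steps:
z = 100 (z = (-10)**2 = 100)
z*(a(J) + 2) = 100*(11 + 2) = 100*13 = 1300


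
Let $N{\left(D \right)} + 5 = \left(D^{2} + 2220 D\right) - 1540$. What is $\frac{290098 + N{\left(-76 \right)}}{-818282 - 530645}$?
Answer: $- \frac{125609}{1348927} \approx -0.093118$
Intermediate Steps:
$N{\left(D \right)} = -1545 + D^{2} + 2220 D$ ($N{\left(D \right)} = -5 - \left(1540 - D^{2} - 2220 D\right) = -5 + \left(-1540 + D^{2} + 2220 D\right) = -1545 + D^{2} + 2220 D$)
$\frac{290098 + N{\left(-76 \right)}}{-818282 - 530645} = \frac{290098 + \left(-1545 + \left(-76\right)^{2} + 2220 \left(-76\right)\right)}{-818282 - 530645} = \frac{290098 - 164489}{-1348927} = \left(290098 - 164489\right) \left(- \frac{1}{1348927}\right) = 125609 \left(- \frac{1}{1348927}\right) = - \frac{125609}{1348927}$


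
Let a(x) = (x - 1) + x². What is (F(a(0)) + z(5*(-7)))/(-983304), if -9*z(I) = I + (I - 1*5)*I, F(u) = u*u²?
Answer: 229/1474956 ≈ 0.00015526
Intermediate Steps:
a(x) = -1 + x + x² (a(x) = (-1 + x) + x² = -1 + x + x²)
F(u) = u³
z(I) = -I/9 - I*(-5 + I)/9 (z(I) = -(I + (I - 1*5)*I)/9 = -(I + (I - 5)*I)/9 = -(I + (-5 + I)*I)/9 = -(I + I*(-5 + I))/9 = -I/9 - I*(-5 + I)/9)
(F(a(0)) + z(5*(-7)))/(-983304) = ((-1 + 0 + 0²)³ + (5*(-7))*(4 - 5*(-7))/9)/(-983304) = ((-1 + 0 + 0)³ + (⅑)*(-35)*(4 - 1*(-35)))*(-1/983304) = ((-1)³ + (⅑)*(-35)*(4 + 35))*(-1/983304) = (-1 + (⅑)*(-35)*39)*(-1/983304) = (-1 - 455/3)*(-1/983304) = -458/3*(-1/983304) = 229/1474956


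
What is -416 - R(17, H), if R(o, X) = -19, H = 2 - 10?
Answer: -397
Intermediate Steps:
H = -8
-416 - R(17, H) = -416 - 1*(-19) = -416 + 19 = -397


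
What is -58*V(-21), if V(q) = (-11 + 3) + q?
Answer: 1682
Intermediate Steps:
V(q) = -8 + q
-58*V(-21) = -58*(-8 - 21) = -58*(-29) = 1682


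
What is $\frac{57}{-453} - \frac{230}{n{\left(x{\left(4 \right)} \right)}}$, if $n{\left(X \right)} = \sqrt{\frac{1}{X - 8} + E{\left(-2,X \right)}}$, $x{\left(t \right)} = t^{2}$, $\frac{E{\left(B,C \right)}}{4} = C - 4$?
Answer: $- \frac{19}{151} - \frac{92 \sqrt{770}}{77} \approx -33.28$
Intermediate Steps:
$E{\left(B,C \right)} = -16 + 4 C$ ($E{\left(B,C \right)} = 4 \left(C - 4\right) = 4 \left(-4 + C\right) = -16 + 4 C$)
$n{\left(X \right)} = \sqrt{-16 + \frac{1}{-8 + X} + 4 X}$ ($n{\left(X \right)} = \sqrt{\frac{1}{X - 8} + \left(-16 + 4 X\right)} = \sqrt{\frac{1}{-8 + X} + \left(-16 + 4 X\right)} = \sqrt{-16 + \frac{1}{-8 + X} + 4 X}$)
$\frac{57}{-453} - \frac{230}{n{\left(x{\left(4 \right)} \right)}} = \frac{57}{-453} - \frac{230}{\sqrt{\frac{1 + 4 \left(-8 + 4^{2}\right) \left(-4 + 4^{2}\right)}{-8 + 4^{2}}}} = 57 \left(- \frac{1}{453}\right) - \frac{230}{\sqrt{\frac{1 + 4 \left(-8 + 16\right) \left(-4 + 16\right)}{-8 + 16}}} = - \frac{19}{151} - \frac{230}{\sqrt{\frac{1 + 4 \cdot 8 \cdot 12}{8}}} = - \frac{19}{151} - \frac{230}{\sqrt{\frac{1 + 384}{8}}} = - \frac{19}{151} - \frac{230}{\sqrt{\frac{1}{8} \cdot 385}} = - \frac{19}{151} - \frac{230}{\sqrt{\frac{385}{8}}} = - \frac{19}{151} - \frac{230}{\frac{1}{4} \sqrt{770}} = - \frac{19}{151} - 230 \frac{2 \sqrt{770}}{385} = - \frac{19}{151} - \frac{92 \sqrt{770}}{77}$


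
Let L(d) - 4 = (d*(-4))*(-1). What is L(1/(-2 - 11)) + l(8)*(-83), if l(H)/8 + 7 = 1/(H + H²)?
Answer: 543169/117 ≈ 4642.5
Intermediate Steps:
L(d) = 4 + 4*d (L(d) = 4 + (d*(-4))*(-1) = 4 - 4*d*(-1) = 4 + 4*d)
l(H) = -56 + 8/(H + H²)
L(1/(-2 - 11)) + l(8)*(-83) = (4 + 4/(-2 - 11)) + (8*(1 - 7*8 - 7*8²)/(8*(1 + 8)))*(-83) = (4 + 4/(-13)) + (8*(⅛)*(1 - 56 - 7*64)/9)*(-83) = (4 + 4*(-1/13)) + (8*(⅛)*(⅑)*(1 - 56 - 448))*(-83) = (4 - 4/13) + (8*(⅛)*(⅑)*(-503))*(-83) = 48/13 - 503/9*(-83) = 48/13 + 41749/9 = 543169/117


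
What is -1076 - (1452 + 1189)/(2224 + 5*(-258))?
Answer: -1007625/934 ≈ -1078.8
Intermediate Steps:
-1076 - (1452 + 1189)/(2224 + 5*(-258)) = -1076 - 2641/(2224 - 1290) = -1076 - 2641/934 = -1007625/934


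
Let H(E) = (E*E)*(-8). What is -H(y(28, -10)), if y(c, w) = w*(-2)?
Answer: 3200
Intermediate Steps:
y(c, w) = -2*w
H(E) = -8*E² (H(E) = E²*(-8) = -8*E²)
-H(y(28, -10)) = -(-8)*(-2*(-10))² = -(-8)*20² = -(-8)*400 = -1*(-3200) = 3200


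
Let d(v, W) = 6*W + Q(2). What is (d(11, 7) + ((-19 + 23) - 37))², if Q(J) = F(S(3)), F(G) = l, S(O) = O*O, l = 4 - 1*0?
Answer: 169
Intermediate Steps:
l = 4 (l = 4 + 0 = 4)
S(O) = O²
F(G) = 4
Q(J) = 4
d(v, W) = 4 + 6*W (d(v, W) = 6*W + 4 = 4 + 6*W)
(d(11, 7) + ((-19 + 23) - 37))² = ((4 + 6*7) + ((-19 + 23) - 37))² = ((4 + 42) + (4 - 37))² = (46 - 33)² = 13² = 169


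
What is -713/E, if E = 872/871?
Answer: -621023/872 ≈ -712.18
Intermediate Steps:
E = 872/871 (E = 872*(1/871) = 872/871 ≈ 1.0011)
-713/E = -713/872/871 = -713*871/872 = -621023/872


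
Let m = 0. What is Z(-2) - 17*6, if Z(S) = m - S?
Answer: -100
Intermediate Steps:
Z(S) = -S (Z(S) = 0 - S = -S)
Z(-2) - 17*6 = -1*(-2) - 17*6 = 2 - 102 = -100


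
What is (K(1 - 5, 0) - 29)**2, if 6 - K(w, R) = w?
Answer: 361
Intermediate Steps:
K(w, R) = 6 - w
(K(1 - 5, 0) - 29)**2 = ((6 - (1 - 5)) - 29)**2 = ((6 - 1*(-4)) - 29)**2 = ((6 + 4) - 29)**2 = (10 - 29)**2 = (-19)**2 = 361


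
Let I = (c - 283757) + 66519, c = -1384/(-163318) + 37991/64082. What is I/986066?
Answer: -1136775509139231/5159957199022508 ≈ -0.22031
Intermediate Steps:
c = 3146651813/5232872038 (c = -1384*(-1/163318) + 37991*(1/64082) = 692/81659 + 37991/64082 = 3146651813/5232872038 ≈ 0.60132)
I = -1136775509139231/5232872038 (I = (3146651813/5232872038 - 283757) + 66519 = -1484860924234953/5232872038 + 66519 = -1136775509139231/5232872038 ≈ -2.1724e+5)
I/986066 = -1136775509139231/5232872038/986066 = -1136775509139231/5232872038*1/986066 = -1136775509139231/5159957199022508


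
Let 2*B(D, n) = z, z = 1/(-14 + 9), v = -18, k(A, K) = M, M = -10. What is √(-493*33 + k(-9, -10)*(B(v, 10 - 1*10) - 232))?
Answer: 2*I*√3487 ≈ 118.1*I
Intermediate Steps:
k(A, K) = -10
z = -⅕ (z = 1/(-5) = -⅕ ≈ -0.20000)
B(D, n) = -⅒ (B(D, n) = (½)*(-⅕) = -⅒)
√(-493*33 + k(-9, -10)*(B(v, 10 - 1*10) - 232)) = √(-493*33 - 10*(-⅒ - 232)) = √(-16269 - 10*(-2321/10)) = √(-16269 + 2321) = √(-13948) = 2*I*√3487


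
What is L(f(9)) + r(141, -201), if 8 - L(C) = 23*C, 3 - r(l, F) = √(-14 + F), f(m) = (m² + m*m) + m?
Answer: -3922 - I*√215 ≈ -3922.0 - 14.663*I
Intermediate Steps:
f(m) = m + 2*m² (f(m) = (m² + m²) + m = 2*m² + m = m + 2*m²)
r(l, F) = 3 - √(-14 + F)
L(C) = 8 - 23*C
L(f(9)) + r(141, -201) = (8 - 207*(1 + 2*9)) + (3 - √(-14 - 201)) = (8 - 207*(1 + 18)) + (3 - √(-215)) = (8 - 207*19) + (3 - I*√215) = (8 - 23*171) + (3 - I*√215) = (8 - 3933) + (3 - I*√215) = -3925 + (3 - I*√215) = -3922 - I*√215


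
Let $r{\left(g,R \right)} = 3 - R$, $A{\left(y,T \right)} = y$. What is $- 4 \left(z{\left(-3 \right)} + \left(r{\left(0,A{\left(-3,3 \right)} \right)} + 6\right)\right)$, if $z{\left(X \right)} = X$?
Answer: $-36$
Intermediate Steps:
$- 4 \left(z{\left(-3 \right)} + \left(r{\left(0,A{\left(-3,3 \right)} \right)} + 6\right)\right) = - 4 \left(-3 + \left(\left(3 - -3\right) + 6\right)\right) = - 4 \left(-3 + \left(\left(3 + 3\right) + 6\right)\right) = - 4 \left(-3 + \left(6 + 6\right)\right) = - 4 \left(-3 + 12\right) = \left(-4\right) 9 = -36$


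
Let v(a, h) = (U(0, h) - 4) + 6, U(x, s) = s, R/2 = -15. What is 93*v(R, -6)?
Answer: -372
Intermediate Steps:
R = -30 (R = 2*(-15) = -30)
v(a, h) = 2 + h (v(a, h) = (h - 4) + 6 = (-4 + h) + 6 = 2 + h)
93*v(R, -6) = 93*(2 - 6) = 93*(-4) = -372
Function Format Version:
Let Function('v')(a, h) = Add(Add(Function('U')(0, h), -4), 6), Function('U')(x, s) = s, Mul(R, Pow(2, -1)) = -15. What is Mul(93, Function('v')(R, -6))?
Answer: -372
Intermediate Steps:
R = -30 (R = Mul(2, -15) = -30)
Function('v')(a, h) = Add(2, h) (Function('v')(a, h) = Add(Add(h, -4), 6) = Add(Add(-4, h), 6) = Add(2, h))
Mul(93, Function('v')(R, -6)) = Mul(93, Add(2, -6)) = Mul(93, -4) = -372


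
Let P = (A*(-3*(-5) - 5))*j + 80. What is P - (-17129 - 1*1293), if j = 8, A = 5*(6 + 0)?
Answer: 20902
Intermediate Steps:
A = 30 (A = 5*6 = 30)
P = 2480 (P = (30*(-3*(-5) - 5))*8 + 80 = (30*(15 - 5))*8 + 80 = (30*10)*8 + 80 = 300*8 + 80 = 2400 + 80 = 2480)
P - (-17129 - 1*1293) = 2480 - (-17129 - 1*1293) = 2480 - (-17129 - 1293) = 2480 - 1*(-18422) = 2480 + 18422 = 20902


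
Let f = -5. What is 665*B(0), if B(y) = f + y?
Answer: -3325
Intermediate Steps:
B(y) = -5 + y
665*B(0) = 665*(-5 + 0) = 665*(-5) = -3325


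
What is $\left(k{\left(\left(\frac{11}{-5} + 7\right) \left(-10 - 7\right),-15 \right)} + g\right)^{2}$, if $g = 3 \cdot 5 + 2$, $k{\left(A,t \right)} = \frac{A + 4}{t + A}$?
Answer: $\frac{73942801}{233289} \approx 316.96$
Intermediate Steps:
$k{\left(A,t \right)} = \frac{4 + A}{A + t}$
$g = 17$ ($g = 15 + 2 = 17$)
$\left(k{\left(\left(\frac{11}{-5} + 7\right) \left(-10 - 7\right),-15 \right)} + g\right)^{2} = \left(\frac{4 + \left(\frac{11}{-5} + 7\right) \left(-10 - 7\right)}{\left(\frac{11}{-5} + 7\right) \left(-10 - 7\right) - 15} + 17\right)^{2} = \left(\frac{4 + \left(11 \left(- \frac{1}{5}\right) + 7\right) \left(-17\right)}{\left(11 \left(- \frac{1}{5}\right) + 7\right) \left(-17\right) - 15} + 17\right)^{2} = \left(\frac{4 + \left(- \frac{11}{5} + 7\right) \left(-17\right)}{\left(- \frac{11}{5} + 7\right) \left(-17\right) - 15} + 17\right)^{2} = \left(\frac{4 + \frac{24}{5} \left(-17\right)}{\frac{24}{5} \left(-17\right) - 15} + 17\right)^{2} = \left(\frac{4 - \frac{408}{5}}{- \frac{408}{5} - 15} + 17\right)^{2} = \left(\frac{1}{- \frac{483}{5}} \left(- \frac{388}{5}\right) + 17\right)^{2} = \left(\left(- \frac{5}{483}\right) \left(- \frac{388}{5}\right) + 17\right)^{2} = \left(\frac{388}{483} + 17\right)^{2} = \left(\frac{8599}{483}\right)^{2} = \frac{73942801}{233289}$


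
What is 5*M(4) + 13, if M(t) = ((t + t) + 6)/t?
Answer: 61/2 ≈ 30.500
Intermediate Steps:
M(t) = (6 + 2*t)/t (M(t) = (2*t + 6)/t = (6 + 2*t)/t)
5*M(4) + 13 = 5*(2 + 6/4) + 13 = 5*(2 + 6*(¼)) + 13 = 5*(2 + 3/2) + 13 = 5*(7/2) + 13 = 35/2 + 13 = 61/2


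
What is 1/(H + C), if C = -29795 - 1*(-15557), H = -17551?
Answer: -1/31789 ≈ -3.1457e-5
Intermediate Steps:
C = -14238 (C = -29795 + 15557 = -14238)
1/(H + C) = 1/(-17551 - 14238) = 1/(-31789) = -1/31789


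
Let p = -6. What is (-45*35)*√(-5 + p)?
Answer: -1575*I*√11 ≈ -5223.7*I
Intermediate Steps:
(-45*35)*√(-5 + p) = (-45*35)*√(-5 - 6) = -1575*I*√11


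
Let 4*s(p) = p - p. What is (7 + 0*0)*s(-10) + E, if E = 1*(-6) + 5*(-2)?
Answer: -16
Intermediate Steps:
s(p) = 0 (s(p) = (p - p)/4 = (1/4)*0 = 0)
E = -16 (E = -6 - 10 = -16)
(7 + 0*0)*s(-10) + E = (7 + 0*0)*0 - 16 = (7 + 0)*0 - 16 = 7*0 - 16 = 0 - 16 = -16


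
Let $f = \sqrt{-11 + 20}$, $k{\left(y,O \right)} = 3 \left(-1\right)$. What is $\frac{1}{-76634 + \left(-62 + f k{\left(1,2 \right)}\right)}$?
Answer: $- \frac{1}{76705} \approx -1.3037 \cdot 10^{-5}$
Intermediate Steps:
$k{\left(y,O \right)} = -3$
$f = 3$ ($f = \sqrt{9} = 3$)
$\frac{1}{-76634 + \left(-62 + f k{\left(1,2 \right)}\right)} = \frac{1}{-76634 + \left(-62 + 3 \left(-3\right)\right)} = \frac{1}{-76634 - 71} = \frac{1}{-76705} = - \frac{1}{76705}$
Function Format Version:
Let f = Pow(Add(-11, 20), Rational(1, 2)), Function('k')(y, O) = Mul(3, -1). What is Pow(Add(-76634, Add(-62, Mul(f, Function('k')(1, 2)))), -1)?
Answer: Rational(-1, 76705) ≈ -1.3037e-5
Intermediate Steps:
Function('k')(y, O) = -3
f = 3 (f = Pow(9, Rational(1, 2)) = 3)
Pow(Add(-76634, Add(-62, Mul(f, Function('k')(1, 2)))), -1) = Pow(Add(-76634, Add(-62, Mul(3, -3))), -1) = Pow(Add(-76634, Add(-62, -9)), -1) = Pow(Add(-76634, -71), -1) = Pow(-76705, -1) = Rational(-1, 76705)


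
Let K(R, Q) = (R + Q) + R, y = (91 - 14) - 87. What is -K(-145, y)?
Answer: 300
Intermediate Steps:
y = -10 (y = 77 - 87 = -10)
K(R, Q) = Q + 2*R (K(R, Q) = (Q + R) + R = Q + 2*R)
-K(-145, y) = -(-10 + 2*(-145)) = -(-10 - 290) = -1*(-300) = 300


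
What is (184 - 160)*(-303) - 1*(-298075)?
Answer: 290803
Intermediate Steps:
(184 - 160)*(-303) - 1*(-298075) = 24*(-303) + 298075 = -7272 + 298075 = 290803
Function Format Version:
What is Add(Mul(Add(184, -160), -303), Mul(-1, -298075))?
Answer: 290803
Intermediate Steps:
Add(Mul(Add(184, -160), -303), Mul(-1, -298075)) = Add(Mul(24, -303), 298075) = Add(-7272, 298075) = 290803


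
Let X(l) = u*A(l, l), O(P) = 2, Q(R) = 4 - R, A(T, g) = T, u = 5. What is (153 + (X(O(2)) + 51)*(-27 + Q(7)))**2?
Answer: 2812329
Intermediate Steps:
X(l) = 5*l
(153 + (X(O(2)) + 51)*(-27 + Q(7)))**2 = (153 + (5*2 + 51)*(-27 + (4 - 1*7)))**2 = (153 + (10 + 51)*(-27 + (4 - 7)))**2 = (153 + 61*(-27 - 3))**2 = (153 + 61*(-30))**2 = (153 - 1830)**2 = (-1677)**2 = 2812329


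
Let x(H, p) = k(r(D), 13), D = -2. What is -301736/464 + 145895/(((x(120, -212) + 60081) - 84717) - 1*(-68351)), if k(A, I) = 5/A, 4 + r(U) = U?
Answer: -1968366377/3042506 ≈ -646.96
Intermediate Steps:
r(U) = -4 + U
x(H, p) = -5/6 (x(H, p) = 5/(-4 - 2) = 5/(-6) = 5*(-1/6) = -5/6)
-301736/464 + 145895/(((x(120, -212) + 60081) - 84717) - 1*(-68351)) = -301736/464 + 145895/(((-5/6 + 60081) - 84717) - 1*(-68351)) = -301736*1/464 + 145895/((360481/6 - 84717) + 68351) = -37717/58 + 145895/(-147821/6 + 68351) = -37717/58 + 145895/(262285/6) = -37717/58 + 145895*(6/262285) = -37717/58 + 175074/52457 = -1968366377/3042506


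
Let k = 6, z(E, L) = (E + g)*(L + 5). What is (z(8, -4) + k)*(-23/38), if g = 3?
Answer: -391/38 ≈ -10.289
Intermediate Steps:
z(E, L) = (3 + E)*(5 + L) (z(E, L) = (E + 3)*(L + 5) = (3 + E)*(5 + L))
(z(8, -4) + k)*(-23/38) = ((15 + 3*(-4) + 5*8 + 8*(-4)) + 6)*(-23/38) = ((15 - 12 + 40 - 32) + 6)*(-23*1/38) = (11 + 6)*(-23/38) = 17*(-23/38) = -391/38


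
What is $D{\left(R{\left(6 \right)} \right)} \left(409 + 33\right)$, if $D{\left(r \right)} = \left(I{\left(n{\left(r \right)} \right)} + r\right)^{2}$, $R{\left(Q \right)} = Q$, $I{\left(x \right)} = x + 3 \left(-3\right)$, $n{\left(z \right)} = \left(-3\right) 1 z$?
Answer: $194922$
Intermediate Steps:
$n{\left(z \right)} = - 3 z$
$I{\left(x \right)} = -9 + x$ ($I{\left(x \right)} = x - 9 = -9 + x$)
$D{\left(r \right)} = \left(-9 - 2 r\right)^{2}$ ($D{\left(r \right)} = \left(\left(-9 - 3 r\right) + r\right)^{2} = \left(-9 - 2 r\right)^{2}$)
$D{\left(R{\left(6 \right)} \right)} \left(409 + 33\right) = \left(9 + 2 \cdot 6\right)^{2} \left(409 + 33\right) = \left(9 + 12\right)^{2} \cdot 442 = 21^{2} \cdot 442 = 441 \cdot 442 = 194922$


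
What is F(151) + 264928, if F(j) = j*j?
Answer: 287729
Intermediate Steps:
F(j) = j²
F(151) + 264928 = 151² + 264928 = 22801 + 264928 = 287729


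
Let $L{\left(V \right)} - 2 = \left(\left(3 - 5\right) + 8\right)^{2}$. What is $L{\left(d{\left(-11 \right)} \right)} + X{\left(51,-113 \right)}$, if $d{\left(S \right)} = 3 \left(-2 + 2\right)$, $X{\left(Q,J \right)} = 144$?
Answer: $182$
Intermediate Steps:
$d{\left(S \right)} = 0$ ($d{\left(S \right)} = 3 \cdot 0 = 0$)
$L{\left(V \right)} = 38$ ($L{\left(V \right)} = 2 + \left(\left(3 - 5\right) + 8\right)^{2} = 2 + \left(-2 + 8\right)^{2} = 2 + 6^{2} = 2 + 36 = 38$)
$L{\left(d{\left(-11 \right)} \right)} + X{\left(51,-113 \right)} = 38 + 144 = 182$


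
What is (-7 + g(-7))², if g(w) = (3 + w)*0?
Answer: 49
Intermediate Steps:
g(w) = 0
(-7 + g(-7))² = (-7 + 0)² = (-7)² = 49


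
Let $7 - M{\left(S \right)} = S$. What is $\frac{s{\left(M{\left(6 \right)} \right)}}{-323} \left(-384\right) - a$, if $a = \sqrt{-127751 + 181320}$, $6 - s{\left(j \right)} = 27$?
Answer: $- \frac{8064}{323} - \sqrt{53569} \approx -256.42$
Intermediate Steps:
$M{\left(S \right)} = 7 - S$
$s{\left(j \right)} = -21$ ($s{\left(j \right)} = 6 - 27 = -21$)
$a = \sqrt{53569} \approx 231.45$
$\frac{s{\left(M{\left(6 \right)} \right)}}{-323} \left(-384\right) - a = - \frac{21}{-323} \left(-384\right) - \sqrt{53569} = \left(-21\right) \left(- \frac{1}{323}\right) \left(-384\right) - \sqrt{53569} = \frac{21}{323} \left(-384\right) - \sqrt{53569} = - \frac{8064}{323} - \sqrt{53569}$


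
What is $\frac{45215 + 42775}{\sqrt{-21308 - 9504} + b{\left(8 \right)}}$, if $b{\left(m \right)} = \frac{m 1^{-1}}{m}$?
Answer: $\frac{29330}{10271} - \frac{58660 i \sqrt{7703}}{10271} \approx 2.8556 - 501.26 i$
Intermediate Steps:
$b{\left(m \right)} = 1$ ($b{\left(m \right)} = \frac{m 1}{m} = \frac{m}{m} = 1$)
$\frac{45215 + 42775}{\sqrt{-21308 - 9504} + b{\left(8 \right)}} = \frac{45215 + 42775}{\sqrt{-21308 - 9504} + 1} = \frac{87990}{\sqrt{-30812} + 1} = \frac{87990}{2 i \sqrt{7703} + 1} = \frac{87990}{1 + 2 i \sqrt{7703}}$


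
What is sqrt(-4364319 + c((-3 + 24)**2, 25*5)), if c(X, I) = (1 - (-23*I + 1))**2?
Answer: sqrt(3901306) ≈ 1975.2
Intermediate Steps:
c(X, I) = 529*I**2 (c(X, I) = (1 - (1 - 23*I))**2 = (1 + (-1 + 23*I))**2 = (23*I)**2 = 529*I**2)
sqrt(-4364319 + c((-3 + 24)**2, 25*5)) = sqrt(-4364319 + 529*(25*5)**2) = sqrt(-4364319 + 529*125**2) = sqrt(-4364319 + 529*15625) = sqrt(-4364319 + 8265625) = sqrt(3901306)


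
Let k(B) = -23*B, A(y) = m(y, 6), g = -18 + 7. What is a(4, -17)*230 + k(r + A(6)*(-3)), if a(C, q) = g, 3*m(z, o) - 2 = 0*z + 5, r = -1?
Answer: -2346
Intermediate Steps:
g = -11
m(z, o) = 7/3 (m(z, o) = 2/3 + (0*z + 5)/3 = 2/3 + (0 + 5)/3 = 2/3 + (1/3)*5 = 2/3 + 5/3 = 7/3)
A(y) = 7/3
a(C, q) = -11
a(4, -17)*230 + k(r + A(6)*(-3)) = -11*230 - 23*(-1 + (7/3)*(-3)) = -2530 - 23*(-1 - 7) = -2530 - 23*(-8) = -2530 + 184 = -2346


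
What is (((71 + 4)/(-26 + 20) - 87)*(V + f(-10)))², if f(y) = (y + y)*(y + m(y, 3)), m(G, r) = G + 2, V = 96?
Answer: 2058618384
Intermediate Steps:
m(G, r) = 2 + G
f(y) = 2*y*(2 + 2*y) (f(y) = (y + y)*(y + (2 + y)) = (2*y)*(2 + 2*y) = 2*y*(2 + 2*y))
(((71 + 4)/(-26 + 20) - 87)*(V + f(-10)))² = (((71 + 4)/(-26 + 20) - 87)*(96 + 4*(-10)*(1 - 10)))² = ((75/(-6) - 87)*(96 + 4*(-10)*(-9)))² = ((75*(-⅙) - 87)*(96 + 360))² = ((-25/2 - 87)*456)² = (-199/2*456)² = (-45372)² = 2058618384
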